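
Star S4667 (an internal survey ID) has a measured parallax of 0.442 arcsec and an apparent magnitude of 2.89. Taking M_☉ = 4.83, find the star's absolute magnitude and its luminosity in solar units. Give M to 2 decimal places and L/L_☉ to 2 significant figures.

M ≈ 6.12; L/L_☉ ≈ 0.31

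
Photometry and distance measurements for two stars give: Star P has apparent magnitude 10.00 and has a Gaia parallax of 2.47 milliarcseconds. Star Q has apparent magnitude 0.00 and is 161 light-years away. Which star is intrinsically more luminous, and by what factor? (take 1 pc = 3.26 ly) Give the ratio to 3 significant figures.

Star P: p = 2.47 mas = 2.47×10^-3″ → d = 1/p = 404.9 pc
Star P: M = m − 5 log₁₀ d + 5 = 10.00 − 5·2.6073 + 5 = 1.963
Star Q: d = 161 ly / 3.26 = 49.39 pc
Star Q: M = m − 5 log₁₀ d + 5 = 0.00 − 5·1.6936 + 5 = -3.468
ΔM = M_P − M_Q = 1.963 − (-3.468) = 5.432; smaller M is more luminous → Star Q.
L ratio = 10^(0.4 |ΔM|) = 10^2.173 = 148.8

Star Q is more luminous, by a factor of 149.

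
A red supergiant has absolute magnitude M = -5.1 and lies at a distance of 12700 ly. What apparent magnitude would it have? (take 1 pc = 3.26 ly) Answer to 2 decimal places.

m ≈ 7.85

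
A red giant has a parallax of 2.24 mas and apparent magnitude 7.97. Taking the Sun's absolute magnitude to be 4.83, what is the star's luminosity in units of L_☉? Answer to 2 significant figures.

L/L_☉ ≈ 110

d = 1/p = 1000/2.24 mas = 446.4 pc
M = m − 5 log₁₀ d + 5 = 7.97 − 5·2.6498 + 5 = -0.279
M − M_☉ = -0.279 − 4.83 = -5.109
L/L_☉ = 10^(−0.4 × -5.109) = 110.5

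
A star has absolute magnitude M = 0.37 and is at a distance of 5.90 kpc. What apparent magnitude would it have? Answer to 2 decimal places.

m ≈ 14.22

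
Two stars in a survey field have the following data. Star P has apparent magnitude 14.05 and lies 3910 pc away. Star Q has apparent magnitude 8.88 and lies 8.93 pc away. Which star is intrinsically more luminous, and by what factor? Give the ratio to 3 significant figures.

Star P is more luminous, by a factor of 1640.

Star P: M = m − 5 log₁₀ d + 5 = 14.05 − 5·3.5922 + 5 = 1.089
Star Q: M = m − 5 log₁₀ d + 5 = 8.88 − 5·0.9509 + 5 = 9.126
ΔM = M_P − M_Q = 1.089 − (9.126) = -8.037; smaller M is more luminous → Star P.
L ratio = 10^(0.4 |ΔM|) = 10^3.215 = 1639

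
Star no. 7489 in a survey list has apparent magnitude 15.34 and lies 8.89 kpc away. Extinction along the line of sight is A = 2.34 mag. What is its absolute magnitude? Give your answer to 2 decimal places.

M ≈ -1.74

d = 8.89 kpc = 8890 pc
5 log₁₀(d/10 pc) = 5 log₁₀(8890) − 5 = 14.745
M = m − 5 log₁₀(d/10) − A = 15.34 − 14.745 − 2.34 = -1.745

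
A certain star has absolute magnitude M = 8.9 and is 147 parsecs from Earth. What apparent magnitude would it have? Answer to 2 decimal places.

m ≈ 14.74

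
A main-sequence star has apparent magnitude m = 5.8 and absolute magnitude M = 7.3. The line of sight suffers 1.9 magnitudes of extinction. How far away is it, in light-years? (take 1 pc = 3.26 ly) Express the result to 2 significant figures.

d ≈ 6.8 ly

m − M = 5 log₁₀(d/10 pc) + A  ⇒  5.8 − (7.3) − 1.9 = 5 log₁₀(d/10)
-3.400 = 5 log₁₀(d/10)
log₁₀ d = (m − M − A)/5 + 1 = 0.3200
d = 10^0.3200 = 2.089 pc
= 6.811 ly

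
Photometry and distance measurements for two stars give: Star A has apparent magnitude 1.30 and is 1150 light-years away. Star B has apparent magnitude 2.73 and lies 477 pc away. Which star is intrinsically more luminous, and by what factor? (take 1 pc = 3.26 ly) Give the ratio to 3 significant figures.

Star A: d = 1150 ly / 3.26 = 352.8 pc
Star A: M = m − 5 log₁₀ d + 5 = 1.30 − 5·2.5475 + 5 = -6.437
Star B: M = m − 5 log₁₀ d + 5 = 2.73 − 5·2.6785 + 5 = -5.663
ΔM = M_A − M_B = -6.437 − (-5.663) = -0.775; smaller M is more luminous → Star A.
L ratio = 10^(0.4 |ΔM|) = 10^0.310 = 2.041

Star A is more luminous, by a factor of 2.04.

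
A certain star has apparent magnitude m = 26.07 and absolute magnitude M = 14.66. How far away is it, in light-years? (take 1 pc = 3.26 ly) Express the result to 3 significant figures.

Distance modulus: m − M = 26.07 − (14.66) = 11.410
m − M = 5 log₁₀ d − 5
log₁₀ d = (m − M)/5 + 1 = 3.2820
d = 10^3.2820 = 1914 pc
= 6240 ly

d ≈ 6240 ly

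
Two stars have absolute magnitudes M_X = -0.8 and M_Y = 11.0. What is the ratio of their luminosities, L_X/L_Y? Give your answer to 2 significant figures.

L_X/L_Y ≈ 52000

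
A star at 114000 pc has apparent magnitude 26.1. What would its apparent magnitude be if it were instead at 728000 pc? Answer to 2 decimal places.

Flux ∝ 1/d², so Δm = 5 log₁₀(d₂/d₁) = 5 log₁₀(728000/114000) = 4.026
m₂ = m₁ + Δm = 26.1 + (4.026) = 30.126

m ≈ 30.13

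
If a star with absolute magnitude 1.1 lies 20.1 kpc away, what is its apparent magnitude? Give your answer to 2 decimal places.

d = 20.1 kpc = 20100 pc
m = M + 5 log₁₀ d − 5 = 1.1 + 5·4.3032 − 5 = 17.616

m ≈ 17.62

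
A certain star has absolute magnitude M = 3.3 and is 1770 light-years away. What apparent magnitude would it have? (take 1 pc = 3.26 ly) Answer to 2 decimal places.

d = 1770 ly / 3.26 = 542.9 pc
m = M + 5 log₁₀ d − 5 = 3.3 + 5·2.7348 − 5 = 11.974

m ≈ 11.97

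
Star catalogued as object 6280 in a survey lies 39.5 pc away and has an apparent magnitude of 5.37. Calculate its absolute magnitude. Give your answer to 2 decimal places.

M ≈ 2.39

5 log₁₀(d/10 pc) = 5 log₁₀(39.50) − 5 = 2.983
M = m − 5 log₁₀(d/10) = 5.37 − 2.983 = 2.387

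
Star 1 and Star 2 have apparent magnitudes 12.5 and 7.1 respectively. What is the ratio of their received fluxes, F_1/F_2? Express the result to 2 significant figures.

F_1/F_2 ≈ 6.9×10^-3

Magnitude difference = 5.4
Flux ratio = 10^(−0.4 Δm) = 10^(−0.4 × 5.4) = 10^-2.160 = 6.918×10^-3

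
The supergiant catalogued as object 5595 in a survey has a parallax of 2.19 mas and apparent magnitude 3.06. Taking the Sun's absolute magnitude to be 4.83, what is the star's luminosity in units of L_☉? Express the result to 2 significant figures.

L/L_☉ ≈ 11000

d = 1/p = 1000/2.19 mas = 456.6 pc
M = m − 5 log₁₀ d + 5 = 3.06 − 5·2.6596 + 5 = -5.238
M − M_☉ = -5.238 − 4.83 = -10.068
L/L_☉ = 10^(−0.4 × -10.068) = 10640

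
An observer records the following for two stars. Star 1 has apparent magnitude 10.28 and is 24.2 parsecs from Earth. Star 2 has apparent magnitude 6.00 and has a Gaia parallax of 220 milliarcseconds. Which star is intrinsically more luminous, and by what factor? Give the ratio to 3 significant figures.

Star 2 is more luminous, by a factor of 1.82.

Star 1: M = m − 5 log₁₀ d + 5 = 10.28 − 5·1.3838 + 5 = 8.361
Star 2: p = 220 mas = 0.220″ → d = 1/p = 4.545 pc
Star 2: M = m − 5 log₁₀ d + 5 = 6.00 − 5·0.6576 + 5 = 7.712
ΔM = M_1 − M_2 = 8.361 − (7.712) = 0.649; smaller M is more luminous → Star 2.
L ratio = 10^(0.4 |ΔM|) = 10^0.260 = 1.818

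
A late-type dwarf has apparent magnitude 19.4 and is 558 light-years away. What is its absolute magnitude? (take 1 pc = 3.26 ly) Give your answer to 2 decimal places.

M ≈ 13.23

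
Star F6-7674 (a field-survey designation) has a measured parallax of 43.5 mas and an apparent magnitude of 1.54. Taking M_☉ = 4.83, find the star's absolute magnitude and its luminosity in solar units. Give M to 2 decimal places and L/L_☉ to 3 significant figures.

d = 1/p = 1000/43.5 mas = 22.99 pc
M = m − 5 log₁₀ d + 5 = 1.54 − 5·1.3615 + 5 = -0.268
M − M_☉ = -0.268 − 4.83 = -5.098
L/L_☉ = 10^(−0.4 × -5.098) = 109.4

M ≈ -0.27; L/L_☉ ≈ 109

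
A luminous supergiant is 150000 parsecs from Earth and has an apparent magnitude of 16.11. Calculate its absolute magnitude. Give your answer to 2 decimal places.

5 log₁₀(d/10 pc) = 5 log₁₀(150000) − 5 = 20.880
M = m − 5 log₁₀(d/10) = 16.11 − 20.880 = -4.770

M ≈ -4.77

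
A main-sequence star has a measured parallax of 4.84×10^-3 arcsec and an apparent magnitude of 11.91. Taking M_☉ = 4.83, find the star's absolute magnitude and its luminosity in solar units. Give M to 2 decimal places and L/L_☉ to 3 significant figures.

d = 1/p = 1/4.84×10^-3″ = 206.6 pc
M = m − 5 log₁₀ d + 5 = 11.91 − 5·2.3152 + 5 = 5.334
M − M_☉ = 5.334 − 4.83 = 0.504
L/L_☉ = 10^(−0.4 × 0.504) = 0.6285

M ≈ 5.33; L/L_☉ ≈ 0.629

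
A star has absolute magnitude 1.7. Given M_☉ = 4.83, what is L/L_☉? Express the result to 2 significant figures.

M − M_☉ = 1.7 − 4.83 = -3.130
L/L_☉ = 10^(−0.4 (M − M_☉)) = 10^1.252 = 17.86

L/L_☉ ≈ 18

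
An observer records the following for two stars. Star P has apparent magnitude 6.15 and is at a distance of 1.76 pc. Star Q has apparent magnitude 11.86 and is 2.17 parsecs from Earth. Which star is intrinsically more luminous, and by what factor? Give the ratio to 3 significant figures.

Star P is more luminous, by a factor of 127.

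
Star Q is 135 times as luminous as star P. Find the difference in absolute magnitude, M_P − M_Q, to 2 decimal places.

M_P − M_Q ≈ 5.33

Pogson: ΔM = −2.5 log₁₀(ratio) = −2.5 log₁₀(135) = −2.5 × 2.1303 = -5.326
Star Q is brighter so has the smaller magnitude: M_P − M_Q is positive.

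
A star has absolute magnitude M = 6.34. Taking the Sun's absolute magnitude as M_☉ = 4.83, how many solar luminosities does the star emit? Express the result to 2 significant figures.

M − M_☉ = 6.34 − 4.83 = 1.510
L/L_☉ = 10^(−0.4 (M − M_☉)) = 10^-0.604 = 0.2489

L/L_☉ ≈ 0.25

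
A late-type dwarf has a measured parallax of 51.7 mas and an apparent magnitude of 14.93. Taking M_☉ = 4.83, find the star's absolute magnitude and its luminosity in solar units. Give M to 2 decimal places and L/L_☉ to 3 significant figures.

d = 1/p = 1000/51.7 mas = 19.34 pc
M = m − 5 log₁₀ d + 5 = 14.93 − 5·1.2865 + 5 = 13.497
M − M_☉ = 13.497 − 4.83 = 8.667
L/L_☉ = 10^(−0.4 × 8.667) = 3.412×10^-4

M ≈ 13.50; L/L_☉ ≈ 3.41×10^-4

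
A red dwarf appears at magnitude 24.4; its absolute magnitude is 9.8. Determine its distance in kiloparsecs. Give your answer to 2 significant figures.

d ≈ 8.3 kpc

μ = m − M = 14.600
m − M = 5 log₁₀ d − 5
log₁₀ d = (m − M)/5 + 1 = 3.9200
d = 10^3.9200 = 8318 pc
= 8.318 kpc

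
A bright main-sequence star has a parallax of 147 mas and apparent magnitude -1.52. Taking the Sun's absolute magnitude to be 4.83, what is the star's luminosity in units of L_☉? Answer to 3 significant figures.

d = 1/p = 1000/147 mas = 6.803 pc
M = m − 5 log₁₀ d + 5 = -1.52 − 5·0.8327 + 5 = -0.683
M − M_☉ = -0.683 − 4.83 = -5.513
L/L_☉ = 10^(−0.4 × -5.513) = 160.5

L/L_☉ ≈ 160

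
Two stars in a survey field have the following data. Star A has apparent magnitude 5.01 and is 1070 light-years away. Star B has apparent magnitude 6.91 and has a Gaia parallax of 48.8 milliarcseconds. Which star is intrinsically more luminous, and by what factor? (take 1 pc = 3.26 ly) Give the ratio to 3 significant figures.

Star A is more luminous, by a factor of 1480.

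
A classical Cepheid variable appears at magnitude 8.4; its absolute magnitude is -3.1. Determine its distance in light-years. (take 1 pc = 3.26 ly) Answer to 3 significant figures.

d ≈ 6500 ly

Distance modulus: m − M = 8.4 − (-3.1) = 11.500
m − M = 5 log₁₀ d − 5
log₁₀ d = (m − M)/5 + 1 = 3.3000
d = 10^3.3000 = 1995 pc
= 6505 ly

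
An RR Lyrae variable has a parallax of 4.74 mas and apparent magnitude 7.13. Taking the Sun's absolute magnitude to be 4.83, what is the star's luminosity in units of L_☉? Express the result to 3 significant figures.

L/L_☉ ≈ 53.5

d = 1/p = 1000/4.74 mas = 211.0 pc
M = m − 5 log₁₀ d + 5 = 7.13 − 5·2.3242 + 5 = 0.509
M − M_☉ = 0.509 − 4.83 = -4.321
L/L_☉ = 10^(−0.4 × -4.321) = 53.51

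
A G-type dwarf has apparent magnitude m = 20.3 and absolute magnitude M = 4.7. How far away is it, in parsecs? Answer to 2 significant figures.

μ = m − M = 15.600
m − M = 5 log₁₀ d − 5
log₁₀ d = (m − M)/5 + 1 = 4.1200
d = 10^4.1200 = 13180 pc

d ≈ 13000 pc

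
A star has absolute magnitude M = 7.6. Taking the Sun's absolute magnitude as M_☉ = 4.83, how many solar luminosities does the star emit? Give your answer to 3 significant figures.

L/L_☉ ≈ 0.0780

M − M_☉ = 7.6 − 4.83 = 2.770
L/L_☉ = 10^(−0.4 (M − M_☉)) = 10^-1.108 = 0.07798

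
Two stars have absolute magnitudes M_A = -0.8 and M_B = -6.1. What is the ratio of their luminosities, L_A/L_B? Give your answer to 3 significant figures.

ΔM = M_A − M_B = 5.3
L_A/L_B = 10^(−0.4 ΔM) = 10^-2.120 = 7.586×10^-3

L_A/L_B ≈ 7.59×10^-3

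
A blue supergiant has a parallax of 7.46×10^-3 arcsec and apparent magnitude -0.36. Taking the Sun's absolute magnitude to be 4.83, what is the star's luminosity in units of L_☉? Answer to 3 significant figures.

d = 1/p = 1/7.46×10^-3″ = 134.0 pc
M = m − 5 log₁₀ d + 5 = -0.36 − 5·2.1273 + 5 = -5.996
M − M_☉ = -5.996 − 4.83 = -10.826
L/L_☉ = 10^(−0.4 × -10.826) = 21410

L/L_☉ ≈ 21400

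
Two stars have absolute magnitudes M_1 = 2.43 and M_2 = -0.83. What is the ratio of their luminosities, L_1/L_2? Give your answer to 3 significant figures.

L_1/L_2 ≈ 0.0497

ΔM = M_1 − M_2 = 3.26
L_1/L_2 = 10^(−0.4 ΔM) = 10^-1.304 = 0.04966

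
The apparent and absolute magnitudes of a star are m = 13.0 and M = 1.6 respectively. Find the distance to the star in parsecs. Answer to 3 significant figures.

d ≈ 1910 pc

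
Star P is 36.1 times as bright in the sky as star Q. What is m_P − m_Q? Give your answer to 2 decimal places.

Pogson: Δm = −2.5 log₁₀(ratio) = −2.5 log₁₀(36.1) = −2.5 × 1.5575 = -3.894
Star P is brighter, so it has the smaller magnitude: the difference is negative.

m_P − m_Q ≈ -3.89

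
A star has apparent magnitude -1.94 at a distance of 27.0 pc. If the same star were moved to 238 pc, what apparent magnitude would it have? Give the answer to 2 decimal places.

Flux ∝ 1/d², so Δm = 5 log₁₀(d₂/d₁) = 5 log₁₀(238/27.0) = 4.726
m₂ = m₁ + Δm = -1.94 + (4.726) = 2.786

m ≈ 2.79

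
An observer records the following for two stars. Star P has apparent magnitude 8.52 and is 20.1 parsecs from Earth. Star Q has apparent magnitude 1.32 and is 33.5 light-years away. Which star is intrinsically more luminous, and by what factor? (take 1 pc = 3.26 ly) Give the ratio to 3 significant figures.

Star P: M = m − 5 log₁₀ d + 5 = 8.52 − 5·1.3032 + 5 = 7.004
Star Q: d = 33.5 ly / 3.26 = 10.28 pc
Star Q: M = m − 5 log₁₀ d + 5 = 1.32 − 5·1.0118 + 5 = 1.261
ΔM = M_P − M_Q = 7.004 − (1.261) = 5.743; smaller M is more luminous → Star Q.
L ratio = 10^(0.4 |ΔM|) = 10^2.297 = 198.3

Star Q is more luminous, by a factor of 198.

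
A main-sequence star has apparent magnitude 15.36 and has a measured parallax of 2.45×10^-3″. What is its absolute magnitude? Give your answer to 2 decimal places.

d = 1/p = 1/2.45×10^-3″ = 408.2 pc
5 log₁₀(d/10 pc) = 5 log₁₀(408.2) − 5 = 8.054
M = m − 5 log₁₀(d/10) = 15.36 − 8.054 = 7.306

M ≈ 7.31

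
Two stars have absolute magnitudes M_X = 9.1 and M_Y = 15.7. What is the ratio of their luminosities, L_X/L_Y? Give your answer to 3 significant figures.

L_X/L_Y ≈ 437

ΔM = M_X − M_Y = -6.6
L_X/L_Y = 10^(−0.4 ΔM) = 10^2.640 = 436.5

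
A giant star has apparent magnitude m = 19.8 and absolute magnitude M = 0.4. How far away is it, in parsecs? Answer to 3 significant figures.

d ≈ 75900 pc

μ = m − M = 19.400
m − M = 5 log₁₀ d − 5
log₁₀ d = (m − M)/5 + 1 = 4.8800
d = 10^4.8800 = 75860 pc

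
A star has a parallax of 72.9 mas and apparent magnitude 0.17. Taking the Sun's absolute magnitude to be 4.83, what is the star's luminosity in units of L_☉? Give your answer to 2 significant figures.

d = 1/p = 1000/72.9 mas = 13.72 pc
M = m − 5 log₁₀ d + 5 = 0.17 − 5·1.1373 + 5 = -0.516
M − M_☉ = -0.516 − 4.83 = -5.346
L/L_☉ = 10^(−0.4 × -5.346) = 137.6

L/L_☉ ≈ 140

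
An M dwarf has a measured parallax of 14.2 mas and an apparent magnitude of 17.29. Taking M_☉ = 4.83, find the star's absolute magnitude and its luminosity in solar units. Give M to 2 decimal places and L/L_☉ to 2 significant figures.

d = 1/p = 1000/14.2 mas = 70.42 pc
M = m − 5 log₁₀ d + 5 = 17.29 − 5·1.8477 + 5 = 13.051
M − M_☉ = 13.051 − 4.83 = 8.221
L/L_☉ = 10^(−0.4 × 8.221) = 5.145×10^-4

M ≈ 13.05; L/L_☉ ≈ 5.1×10^-4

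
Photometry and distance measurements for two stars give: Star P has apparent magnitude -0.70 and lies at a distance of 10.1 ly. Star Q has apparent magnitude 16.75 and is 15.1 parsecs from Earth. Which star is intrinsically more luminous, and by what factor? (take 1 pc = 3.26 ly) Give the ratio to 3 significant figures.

Star P is more luminous, by a factor of 402000.

Star P: d = 10.1 ly / 3.26 = 3.098 pc
Star P: M = m − 5 log₁₀ d + 5 = -0.70 − 5·0.4911 + 5 = 1.844
Star Q: M = m − 5 log₁₀ d + 5 = 16.75 − 5·1.1790 + 5 = 15.855
ΔM = M_P − M_Q = 1.844 − (15.855) = -14.011; smaller M is more luminous → Star P.
L ratio = 10^(0.4 |ΔM|) = 10^5.604 = 402000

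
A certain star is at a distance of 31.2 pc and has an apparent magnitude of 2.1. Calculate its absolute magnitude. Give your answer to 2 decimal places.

5 log₁₀(d/10 pc) = 5 log₁₀(31.20) − 5 = 2.471
M = m − 5 log₁₀(d/10) = 2.1 − 2.471 = -0.371

M ≈ -0.37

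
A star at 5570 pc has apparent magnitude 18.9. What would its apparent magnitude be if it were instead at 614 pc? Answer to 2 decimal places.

m ≈ 14.11

Flux ∝ 1/d², so Δm = 5 log₁₀(d₂/d₁) = 5 log₁₀(614/5570) = -4.788
m₂ = m₁ + Δm = 18.9 + (-4.788) = 14.112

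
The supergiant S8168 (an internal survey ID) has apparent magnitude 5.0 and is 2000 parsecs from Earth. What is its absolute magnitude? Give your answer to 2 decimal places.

5 log₁₀(d/10 pc) = 5 log₁₀(2000) − 5 = 11.505
M = m − 5 log₁₀(d/10) = 5.0 − 11.505 = -6.505

M ≈ -6.51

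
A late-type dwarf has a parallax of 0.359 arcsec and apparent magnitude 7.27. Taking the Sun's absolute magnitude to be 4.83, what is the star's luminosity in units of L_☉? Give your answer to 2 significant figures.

d = 1/p = 1/0.359″ = 2.786 pc
M = m − 5 log₁₀ d + 5 = 7.27 − 5·0.4449 + 5 = 10.045
M − M_☉ = 10.045 − 4.83 = 5.215
L/L_☉ = 10^(−0.4 × 5.215) = 8.200×10^-3

L/L_☉ ≈ 8.2×10^-3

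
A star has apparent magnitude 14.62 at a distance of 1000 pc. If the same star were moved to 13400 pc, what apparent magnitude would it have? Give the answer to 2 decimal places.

Flux ∝ 1/d², so Δm = 5 log₁₀(d₂/d₁) = 5 log₁₀(13400/1000) = 5.636
m₂ = m₁ + Δm = 14.62 + (5.636) = 20.256

m ≈ 20.26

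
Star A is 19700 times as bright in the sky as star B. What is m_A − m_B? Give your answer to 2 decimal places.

m_A − m_B ≈ -10.74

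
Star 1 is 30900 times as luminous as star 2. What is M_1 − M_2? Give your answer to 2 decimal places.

Pogson: ΔM = −2.5 log₁₀(ratio) = −2.5 log₁₀(30900) = −2.5 × 4.4900 = -11.225
Star 1 is brighter, so it has the smaller magnitude: the difference is negative.

M_1 − M_2 ≈ -11.22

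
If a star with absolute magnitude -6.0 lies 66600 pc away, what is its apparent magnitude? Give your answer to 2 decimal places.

m = M + 5 log₁₀ d − 5 = -6.0 + 5·4.8235 − 5 = 13.117

m ≈ 13.12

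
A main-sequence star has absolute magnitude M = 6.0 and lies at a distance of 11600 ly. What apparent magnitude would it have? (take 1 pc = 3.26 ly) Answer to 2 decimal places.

m ≈ 18.76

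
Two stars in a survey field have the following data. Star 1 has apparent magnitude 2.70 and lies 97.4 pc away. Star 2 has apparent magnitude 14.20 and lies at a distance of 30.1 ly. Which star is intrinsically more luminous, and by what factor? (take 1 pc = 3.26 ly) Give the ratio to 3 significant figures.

Star 1: M = m − 5 log₁₀ d + 5 = 2.70 − 5·1.9886 + 5 = -2.243
Star 2: d = 30.1 ly / 3.26 = 9.233 pc
Star 2: M = m − 5 log₁₀ d + 5 = 14.20 − 5·0.9653 + 5 = 14.373
ΔM = M_1 − M_2 = -2.243 − (14.373) = -16.616; smaller M is more luminous → Star 1.
L ratio = 10^(0.4 |ΔM|) = 10^6.646 = 4.430×10^6

Star 1 is more luminous, by a factor of 4.43×10^6.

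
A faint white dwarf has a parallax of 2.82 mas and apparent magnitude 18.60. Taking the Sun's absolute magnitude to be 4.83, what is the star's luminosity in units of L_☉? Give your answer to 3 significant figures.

L/L_☉ ≈ 3.90×10^-3

d = 1/p = 1000/2.82 mas = 354.6 pc
M = m − 5 log₁₀ d + 5 = 18.60 − 5·2.5498 + 5 = 10.851
M − M_☉ = 10.851 − 4.83 = 6.021
L/L_☉ = 10^(−0.4 × 6.021) = 3.904×10^-3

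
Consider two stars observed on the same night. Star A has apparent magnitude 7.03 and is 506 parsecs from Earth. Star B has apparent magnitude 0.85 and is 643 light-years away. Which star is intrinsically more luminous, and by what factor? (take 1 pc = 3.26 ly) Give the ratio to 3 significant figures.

Star B is more luminous, by a factor of 45.0.

Star A: M = m − 5 log₁₀ d + 5 = 7.03 − 5·2.7042 + 5 = -1.491
Star B: d = 643 ly / 3.26 = 197.2 pc
Star B: M = m − 5 log₁₀ d + 5 = 0.85 − 5·2.2950 + 5 = -5.625
ΔM = M_A − M_B = -1.491 − (-5.625) = 4.134; smaller M is more luminous → Star B.
L ratio = 10^(0.4 |ΔM|) = 10^1.654 = 45.05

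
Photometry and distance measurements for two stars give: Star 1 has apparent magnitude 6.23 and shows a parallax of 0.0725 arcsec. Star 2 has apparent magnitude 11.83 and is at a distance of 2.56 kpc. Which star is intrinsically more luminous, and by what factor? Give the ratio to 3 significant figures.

Star 1: d = 1/p = 1/0.0725″ = 13.79 pc
Star 1: M = m − 5 log₁₀ d + 5 = 6.23 − 5·1.1397 + 5 = 5.532
Star 2: d = 2.56 kpc = 2560 pc
Star 2: M = m − 5 log₁₀ d + 5 = 11.83 − 5·3.4082 + 5 = -0.211
ΔM = M_1 − M_2 = 5.532 − (-0.211) = 5.743; smaller M is more luminous → Star 2.
L ratio = 10^(0.4 |ΔM|) = 10^2.297 = 198.2

Star 2 is more luminous, by a factor of 198.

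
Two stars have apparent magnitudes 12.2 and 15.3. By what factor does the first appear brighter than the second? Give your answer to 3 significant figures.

17.4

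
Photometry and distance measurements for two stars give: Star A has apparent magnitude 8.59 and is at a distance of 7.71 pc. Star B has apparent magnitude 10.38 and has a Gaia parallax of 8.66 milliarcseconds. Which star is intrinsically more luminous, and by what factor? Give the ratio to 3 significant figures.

Star A: M = m − 5 log₁₀ d + 5 = 8.59 − 5·0.8871 + 5 = 9.155
Star B: p = 8.66 mas = 8.66×10^-3″ → d = 1/p = 115.5 pc
Star B: M = m − 5 log₁₀ d + 5 = 10.38 − 5·2.0625 + 5 = 5.068
ΔM = M_A − M_B = 9.155 − (5.068) = 4.087; smaller M is more luminous → Star B.
L ratio = 10^(0.4 |ΔM|) = 10^1.635 = 43.14

Star B is more luminous, by a factor of 43.1.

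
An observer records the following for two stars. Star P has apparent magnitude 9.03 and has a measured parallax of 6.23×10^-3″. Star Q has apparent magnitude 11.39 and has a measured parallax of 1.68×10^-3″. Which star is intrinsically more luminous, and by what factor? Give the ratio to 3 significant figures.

Star P: d = 1/p = 1/6.23×10^-3″ = 160.5 pc
Star P: M = m − 5 log₁₀ d + 5 = 9.03 − 5·2.2055 + 5 = 3.002
Star Q: d = 1/p = 1/1.68×10^-3″ = 595.2 pc
Star Q: M = m − 5 log₁₀ d + 5 = 11.39 − 5·2.7747 + 5 = 2.517
ΔM = M_P − M_Q = 3.002 − (2.517) = 0.486; smaller M is more luminous → Star Q.
L ratio = 10^(0.4 |ΔM|) = 10^0.194 = 1.564

Star Q is more luminous, by a factor of 1.56.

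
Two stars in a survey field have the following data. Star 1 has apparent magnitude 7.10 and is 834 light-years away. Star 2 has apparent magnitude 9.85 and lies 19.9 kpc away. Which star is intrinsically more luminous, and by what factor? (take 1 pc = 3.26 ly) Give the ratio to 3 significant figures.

Star 1: d = 834 ly / 3.26 = 255.8 pc
Star 1: M = m − 5 log₁₀ d + 5 = 7.10 − 5·2.4079 + 5 = 0.060
Star 2: d = 19.9 kpc = 19900 pc
Star 2: M = m − 5 log₁₀ d + 5 = 9.85 − 5·4.2989 + 5 = -6.644
ΔM = M_1 − M_2 = 0.060 − (-6.644) = 6.705; smaller M is more luminous → Star 2.
L ratio = 10^(0.4 |ΔM|) = 10^2.682 = 480.6

Star 2 is more luminous, by a factor of 481.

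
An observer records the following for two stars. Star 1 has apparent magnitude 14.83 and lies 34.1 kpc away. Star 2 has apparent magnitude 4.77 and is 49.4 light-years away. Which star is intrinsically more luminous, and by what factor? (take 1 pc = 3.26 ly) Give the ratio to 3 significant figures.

Star 1: d = 34.1 kpc = 34100 pc
Star 1: M = m − 5 log₁₀ d + 5 = 14.83 − 5·4.5328 + 5 = -2.834
Star 2: d = 49.4 ly / 3.26 = 15.15 pc
Star 2: M = m − 5 log₁₀ d + 5 = 4.77 − 5·1.1805 + 5 = 3.867
ΔM = M_1 − M_2 = -2.834 − (3.867) = -6.701; smaller M is more luminous → Star 1.
L ratio = 10^(0.4 |ΔM|) = 10^2.680 = 479.2

Star 1 is more luminous, by a factor of 479.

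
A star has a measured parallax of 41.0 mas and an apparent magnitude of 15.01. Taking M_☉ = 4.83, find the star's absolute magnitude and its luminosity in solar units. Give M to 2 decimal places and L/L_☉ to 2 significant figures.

M ≈ 13.07; L/L_☉ ≈ 5.0×10^-4

d = 1/p = 1000/41.0 mas = 24.39 pc
M = m − 5 log₁₀ d + 5 = 15.01 − 5·1.3872 + 5 = 13.074
M − M_☉ = 13.074 − 4.83 = 8.244
L/L_☉ = 10^(−0.4 × 8.244) = 5.040×10^-4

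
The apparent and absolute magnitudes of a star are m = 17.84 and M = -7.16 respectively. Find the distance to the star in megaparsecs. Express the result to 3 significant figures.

d ≈ 1.00 Mpc

μ = m − M = 25.000
m − M = 5 log₁₀ d − 5
log₁₀ d = (m − M)/5 + 1 = 6.0000
d = 10^6.0000 = 1.000×10^6 pc
= 1.000 Mpc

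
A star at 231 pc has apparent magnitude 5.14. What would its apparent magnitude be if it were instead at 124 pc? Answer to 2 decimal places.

m ≈ 3.79

Flux ∝ 1/d², so Δm = 5 log₁₀(d₂/d₁) = 5 log₁₀(124/231) = -1.351
m₂ = m₁ + Δm = 5.14 + (-1.351) = 3.789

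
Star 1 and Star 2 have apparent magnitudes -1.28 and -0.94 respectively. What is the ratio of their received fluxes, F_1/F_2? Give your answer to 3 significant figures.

F_1/F_2 ≈ 1.37

Δm = -1.28 − (-0.94) = -0.34
Flux ratio = 10^(−0.4 Δm) = 10^(−0.4 × -0.34) = 10^0.136 = 1.368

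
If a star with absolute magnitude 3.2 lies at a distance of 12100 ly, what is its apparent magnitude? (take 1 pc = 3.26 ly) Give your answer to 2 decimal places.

d = 12100 ly / 3.26 = 3712 pc
m = M + 5 log₁₀ d − 5 = 3.2 + 5·3.5696 − 5 = 16.048

m ≈ 16.05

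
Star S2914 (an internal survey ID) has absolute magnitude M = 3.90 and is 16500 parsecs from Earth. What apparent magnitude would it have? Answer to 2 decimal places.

m ≈ 19.99

m = M + 5 log₁₀ d − 5 = 3.90 + 5·4.2175 − 5 = 19.987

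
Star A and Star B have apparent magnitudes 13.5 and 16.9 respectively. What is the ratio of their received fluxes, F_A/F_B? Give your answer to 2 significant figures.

Magnitude difference = -3.4
Flux ratio = 10^(−0.4 Δm) = 10^(−0.4 × -3.4) = 10^1.360 = 22.91

F_A/F_B ≈ 23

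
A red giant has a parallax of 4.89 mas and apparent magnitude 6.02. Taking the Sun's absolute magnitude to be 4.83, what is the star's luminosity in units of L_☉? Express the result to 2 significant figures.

d = 1/p = 1000/4.89 mas = 204.5 pc
M = m − 5 log₁₀ d + 5 = 6.02 − 5·2.3107 + 5 = -0.533
M − M_☉ = -0.533 − 4.83 = -5.363
L/L_☉ = 10^(−0.4 × -5.363) = 139.8

L/L_☉ ≈ 140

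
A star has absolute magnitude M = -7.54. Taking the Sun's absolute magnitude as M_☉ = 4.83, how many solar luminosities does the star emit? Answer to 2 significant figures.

L/L_☉ ≈ 89000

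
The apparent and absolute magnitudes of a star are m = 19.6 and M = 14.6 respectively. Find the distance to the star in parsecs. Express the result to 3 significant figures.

d ≈ 100 pc

μ = m − M = 5.000
m − M = 5 log₁₀ d − 5
log₁₀ d = (m − M)/5 + 1 = 2.0000
d = 10^2.0000 = 100.0 pc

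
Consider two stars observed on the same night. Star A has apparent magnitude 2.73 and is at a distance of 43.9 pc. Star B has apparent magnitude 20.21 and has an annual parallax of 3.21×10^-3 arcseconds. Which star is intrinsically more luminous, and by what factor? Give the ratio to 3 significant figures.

Star A is more luminous, by a factor of 195000.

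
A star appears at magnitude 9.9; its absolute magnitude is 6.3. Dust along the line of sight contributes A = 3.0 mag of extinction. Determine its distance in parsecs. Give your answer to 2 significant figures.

d ≈ 13 pc

m − M = 5 log₁₀(d/10 pc) + A  ⇒  9.9 − (6.3) − 3.0 = 5 log₁₀(d/10)
0.600 = 5 log₁₀(d/10)
log₁₀ d = (m − M − A)/5 + 1 = 1.1200
d = 10^1.1200 = 13.18 pc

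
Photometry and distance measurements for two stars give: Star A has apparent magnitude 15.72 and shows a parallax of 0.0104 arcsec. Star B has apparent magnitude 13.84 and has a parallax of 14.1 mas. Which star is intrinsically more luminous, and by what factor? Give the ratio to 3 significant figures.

Star B is more luminous, by a factor of 3.07.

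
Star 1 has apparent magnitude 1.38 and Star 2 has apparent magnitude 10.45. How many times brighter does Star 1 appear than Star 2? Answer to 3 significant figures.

4250

Magnitude difference = -9.07
Flux ratio = 10^(−0.4 Δm) = 10^(−0.4 × -9.07) = 10^3.628 = 4246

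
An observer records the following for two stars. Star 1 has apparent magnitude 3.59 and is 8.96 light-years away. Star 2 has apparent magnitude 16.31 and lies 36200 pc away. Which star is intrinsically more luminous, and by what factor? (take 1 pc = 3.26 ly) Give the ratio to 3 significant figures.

Star 1: d = 8.96 ly / 3.26 = 2.748 pc
Star 1: M = m − 5 log₁₀ d + 5 = 3.59 − 5·0.4391 + 5 = 6.395
Star 2: M = m − 5 log₁₀ d + 5 = 16.31 − 5·4.5587 + 5 = -1.484
ΔM = M_1 − M_2 = 6.395 − (-1.484) = 7.878; smaller M is more luminous → Star 2.
L ratio = 10^(0.4 |ΔM|) = 10^3.151 = 1417

Star 2 is more luminous, by a factor of 1420.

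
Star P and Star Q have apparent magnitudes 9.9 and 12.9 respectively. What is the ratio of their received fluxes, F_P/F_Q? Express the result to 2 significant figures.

Δm = 9.9 − (12.9) = -3.0
Flux ratio = 10^(−0.4 Δm) = 10^(−0.4 × -3.0) = 10^1.200 = 15.85

F_P/F_Q ≈ 16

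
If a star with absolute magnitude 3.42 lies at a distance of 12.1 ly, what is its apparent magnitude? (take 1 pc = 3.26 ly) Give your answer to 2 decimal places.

d = 12.1 ly / 3.26 = 3.712 pc
m = M + 5 log₁₀ d − 5 = 3.42 + 5·0.5696 − 5 = 1.268

m ≈ 1.27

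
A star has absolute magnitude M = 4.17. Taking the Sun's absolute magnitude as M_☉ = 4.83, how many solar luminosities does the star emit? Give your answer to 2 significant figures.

M − M_☉ = 4.17 − 4.83 = -0.660
L/L_☉ = 10^(−0.4 (M − M_☉)) = 10^0.264 = 1.837

L/L_☉ ≈ 1.8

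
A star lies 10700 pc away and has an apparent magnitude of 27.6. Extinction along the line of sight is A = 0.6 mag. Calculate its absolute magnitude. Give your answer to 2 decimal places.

5 log₁₀(d/10 pc) = 5 log₁₀(10700) − 5 = 15.147
M = m − 5 log₁₀(d/10) − A = 27.6 − 15.147 − 0.6 = 11.853

M ≈ 11.85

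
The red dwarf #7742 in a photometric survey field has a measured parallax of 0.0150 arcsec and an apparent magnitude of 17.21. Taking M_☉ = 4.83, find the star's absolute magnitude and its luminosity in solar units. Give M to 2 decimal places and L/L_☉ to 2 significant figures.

M ≈ 13.09; L/L_☉ ≈ 5.0×10^-4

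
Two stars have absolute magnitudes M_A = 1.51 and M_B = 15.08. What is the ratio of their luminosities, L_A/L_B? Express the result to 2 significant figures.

ΔM = M_A − M_B = -13.57
L_A/L_B = 10^(−0.4 ΔM) = 10^5.428 = 267900

L_A/L_B ≈ 270000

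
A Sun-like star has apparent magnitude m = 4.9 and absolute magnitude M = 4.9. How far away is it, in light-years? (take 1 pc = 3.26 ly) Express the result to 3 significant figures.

μ = m − M = 0.000
m − M = 5 log₁₀ d − 5
log₁₀ d = (m − M)/5 + 1 = 1.0000
d = 10^1.0000 = 10.00 pc
= 32.60 ly

d ≈ 32.6 ly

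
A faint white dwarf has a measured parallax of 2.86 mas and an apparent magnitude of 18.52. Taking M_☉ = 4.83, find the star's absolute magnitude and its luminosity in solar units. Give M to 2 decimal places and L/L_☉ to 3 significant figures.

M ≈ 10.80; L/L_☉ ≈ 4.09×10^-3

d = 1/p = 1000/2.86 mas = 349.7 pc
M = m − 5 log₁₀ d + 5 = 18.52 − 5·2.5436 + 5 = 10.802
M − M_☉ = 10.802 − 4.83 = 5.972
L/L_☉ = 10^(−0.4 × 5.972) = 4.086×10^-3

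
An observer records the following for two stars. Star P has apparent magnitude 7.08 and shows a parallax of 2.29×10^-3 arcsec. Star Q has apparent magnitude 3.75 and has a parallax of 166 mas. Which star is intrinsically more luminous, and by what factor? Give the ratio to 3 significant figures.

Star P is more luminous, by a factor of 245.

Star P: d = 1/p = 1/2.29×10^-3″ = 436.7 pc
Star P: M = m − 5 log₁₀ d + 5 = 7.08 − 5·2.6402 + 5 = -1.121
Star Q: p = 166 mas = 0.166″ → d = 1/p = 6.024 pc
Star Q: M = m − 5 log₁₀ d + 5 = 3.75 − 5·0.7799 + 5 = 4.851
ΔM = M_P − M_Q = -1.121 − (4.851) = -5.971; smaller M is more luminous → Star P.
L ratio = 10^(0.4 |ΔM|) = 10^2.389 = 244.6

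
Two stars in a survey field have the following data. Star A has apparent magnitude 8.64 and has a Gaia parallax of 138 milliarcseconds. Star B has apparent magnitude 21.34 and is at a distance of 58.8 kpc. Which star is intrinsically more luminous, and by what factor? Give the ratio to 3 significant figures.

Star A: p = 138 mas = 0.138″ → d = 1/p = 7.246 pc
Star A: M = m − 5 log₁₀ d + 5 = 8.64 − 5·0.8601 + 5 = 9.339
Star B: d = 58.8 kpc = 58800 pc
Star B: M = m − 5 log₁₀ d + 5 = 21.34 − 5·4.7694 + 5 = 2.493
ΔM = M_A − M_B = 9.339 − (2.493) = 6.846; smaller M is more luminous → Star B.
L ratio = 10^(0.4 |ΔM|) = 10^2.739 = 547.7

Star B is more luminous, by a factor of 548.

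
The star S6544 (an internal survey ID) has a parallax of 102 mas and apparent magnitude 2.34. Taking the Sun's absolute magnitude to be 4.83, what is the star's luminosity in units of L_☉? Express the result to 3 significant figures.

L/L_☉ ≈ 9.52

d = 1/p = 1000/102 mas = 9.804 pc
M = m − 5 log₁₀ d + 5 = 2.34 − 5·0.9914 + 5 = 2.383
M − M_☉ = 2.383 − 4.83 = -2.447
L/L_☉ = 10^(−0.4 × -2.447) = 9.524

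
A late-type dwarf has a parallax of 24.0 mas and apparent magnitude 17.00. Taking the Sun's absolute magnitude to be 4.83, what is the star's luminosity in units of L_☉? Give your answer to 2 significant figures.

d = 1/p = 1000/24.0 mas = 41.67 pc
M = m − 5 log₁₀ d + 5 = 17.00 − 5·1.6198 + 5 = 13.901
M − M_☉ = 13.901 − 4.83 = 9.071
L/L_☉ = 10^(−0.4 × 9.071) = 2.353×10^-4

L/L_☉ ≈ 2.4×10^-4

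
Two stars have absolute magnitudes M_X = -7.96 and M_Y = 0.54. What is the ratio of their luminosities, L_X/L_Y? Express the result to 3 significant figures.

L_X/L_Y ≈ 2510

ΔM = M_X − M_Y = -8.50
L_X/L_Y = 10^(−0.4 ΔM) = 10^3.400 = 2512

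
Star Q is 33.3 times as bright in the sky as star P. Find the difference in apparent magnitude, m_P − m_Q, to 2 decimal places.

Pogson: Δm = −2.5 log₁₀(ratio) = −2.5 log₁₀(33.3) = −2.5 × 1.5224 = -3.806
Star Q is brighter so has the smaller magnitude: m_P − m_Q is positive.

m_P − m_Q ≈ 3.81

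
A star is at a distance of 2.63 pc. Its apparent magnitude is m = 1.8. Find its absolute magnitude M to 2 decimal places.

5 log₁₀(d/10 pc) = 5 log₁₀(2.630) − 5 = -2.900
M = m − 5 log₁₀(d/10) = 1.8 + 2.900 = 4.700

M ≈ 4.70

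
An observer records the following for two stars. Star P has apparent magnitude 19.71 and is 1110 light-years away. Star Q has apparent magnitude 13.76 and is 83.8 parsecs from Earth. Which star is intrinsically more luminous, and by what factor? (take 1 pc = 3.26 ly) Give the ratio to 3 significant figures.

Star Q is more luminous, by a factor of 14.5.

Star P: d = 1110 ly / 3.26 = 340.5 pc
Star P: M = m − 5 log₁₀ d + 5 = 19.71 − 5·2.5321 + 5 = 12.049
Star Q: M = m − 5 log₁₀ d + 5 = 13.76 − 5·1.9232 + 5 = 9.144
ΔM = M_P − M_Q = 12.049 − (9.144) = 2.906; smaller M is more luminous → Star Q.
L ratio = 10^(0.4 |ΔM|) = 10^1.162 = 14.53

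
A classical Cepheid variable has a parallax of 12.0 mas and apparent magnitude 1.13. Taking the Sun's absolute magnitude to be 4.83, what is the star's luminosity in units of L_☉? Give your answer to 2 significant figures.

d = 1/p = 1000/12.0 mas = 83.33 pc
M = m − 5 log₁₀ d + 5 = 1.13 − 5·1.9208 + 5 = -3.474
M − M_☉ = -3.474 − 4.83 = -8.304
L/L_☉ = 10^(−0.4 × -8.304) = 2097

L/L_☉ ≈ 2100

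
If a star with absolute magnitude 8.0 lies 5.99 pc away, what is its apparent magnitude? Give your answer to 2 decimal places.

m ≈ 6.89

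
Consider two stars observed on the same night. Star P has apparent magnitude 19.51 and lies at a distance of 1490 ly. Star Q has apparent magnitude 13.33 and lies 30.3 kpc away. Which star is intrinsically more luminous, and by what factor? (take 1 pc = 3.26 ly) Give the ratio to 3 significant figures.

Star Q is more luminous, by a factor of 1.30×10^6.

Star P: d = 1490 ly / 3.26 = 457.1 pc
Star P: M = m − 5 log₁₀ d + 5 = 19.51 − 5·2.6600 + 5 = 11.210
Star Q: d = 30.3 kpc = 30300 pc
Star Q: M = m − 5 log₁₀ d + 5 = 13.33 − 5·4.4814 + 5 = -4.077
ΔM = M_P − M_Q = 11.210 − (-4.077) = 15.287; smaller M is more luminous → Star Q.
L ratio = 10^(0.4 |ΔM|) = 10^6.115 = 1.303×10^6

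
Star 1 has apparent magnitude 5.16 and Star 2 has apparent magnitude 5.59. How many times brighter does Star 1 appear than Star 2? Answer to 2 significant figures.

Δm = 5.16 − (5.59) = -0.43
Flux ratio = 10^(−0.4 Δm) = 10^(−0.4 × -0.43) = 10^0.172 = 1.486

1.5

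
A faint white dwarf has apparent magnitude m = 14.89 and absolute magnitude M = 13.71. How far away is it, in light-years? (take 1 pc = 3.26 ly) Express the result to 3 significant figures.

μ = m − M = 1.180
m − M = 5 log₁₀ d − 5
log₁₀ d = (m − M)/5 + 1 = 1.2360
d = 10^1.2360 = 17.22 pc
= 56.13 ly

d ≈ 56.1 ly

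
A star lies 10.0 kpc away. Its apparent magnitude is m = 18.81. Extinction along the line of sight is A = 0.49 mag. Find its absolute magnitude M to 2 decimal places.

d = 10.0 kpc = 10000 pc
5 log₁₀(d/10 pc) = 5 log₁₀(10000) − 5 = 15.000
M = m − 5 log₁₀(d/10) − A = 18.81 − 15.000 − 0.49 = 3.320

M ≈ 3.32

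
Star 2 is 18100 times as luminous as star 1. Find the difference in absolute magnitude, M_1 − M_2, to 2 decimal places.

Pogson: ΔM = −2.5 log₁₀(ratio) = −2.5 log₁₀(18100) = −2.5 × 4.2577 = -10.644
Star 2 is brighter so has the smaller magnitude: M_1 − M_2 is positive.

M_1 − M_2 ≈ 10.64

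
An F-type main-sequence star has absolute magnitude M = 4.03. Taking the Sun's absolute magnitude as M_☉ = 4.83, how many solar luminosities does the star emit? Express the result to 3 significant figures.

L/L_☉ ≈ 2.09

M − M_☉ = 4.03 − 4.83 = -0.800
L/L_☉ = 10^(−0.4 (M − M_☉)) = 10^0.320 = 2.089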